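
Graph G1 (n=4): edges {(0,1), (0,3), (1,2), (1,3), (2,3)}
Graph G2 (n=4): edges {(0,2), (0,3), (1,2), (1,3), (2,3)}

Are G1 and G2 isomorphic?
Yes, isomorphic

The graphs are isomorphic.
One valid mapping φ: V(G1) → V(G2): 0→1, 1→2, 2→0, 3→3

Verify φ preserves adjacency — for each edge of G1, its image is an edge of G2:
  (0,1) → (φ(0),φ(1)) = (1,2) ∈ E(G2) ✓
  (0,3) → (φ(0),φ(3)) = (1,3) ∈ E(G2) ✓
  (1,2) → (φ(1),φ(2)) = (0,2) ∈ E(G2) ✓
  (1,3) → (φ(1),φ(3)) = (2,3) ∈ E(G2) ✓
  (2,3) → (φ(2),φ(3)) = (0,3) ∈ E(G2) ✓
All 5 edges of G1 map to edges of G2, and |E(G1)| = |E(G2)| = 5, so φ is a bijection on edges as well as vertices. Hence G1 ≅ G2.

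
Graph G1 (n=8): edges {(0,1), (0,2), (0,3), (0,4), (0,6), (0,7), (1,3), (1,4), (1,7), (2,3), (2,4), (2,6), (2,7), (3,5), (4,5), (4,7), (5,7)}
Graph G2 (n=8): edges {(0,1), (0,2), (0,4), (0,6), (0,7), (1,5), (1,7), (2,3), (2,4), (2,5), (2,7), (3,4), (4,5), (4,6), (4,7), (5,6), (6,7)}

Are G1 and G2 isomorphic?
Yes, isomorphic

The graphs are isomorphic.
One valid mapping φ: V(G1) → V(G2): 0→4, 1→6, 2→2, 3→5, 4→0, 5→1, 6→3, 7→7

Verify φ preserves adjacency — for each edge of G1, its image is an edge of G2:
  (0,1) → (φ(0),φ(1)) = (4,6) ∈ E(G2) ✓
  (0,2) → (φ(0),φ(2)) = (2,4) ∈ E(G2) ✓
  (0,3) → (φ(0),φ(3)) = (4,5) ∈ E(G2) ✓
  (0,4) → (φ(0),φ(4)) = (0,4) ∈ E(G2) ✓
  (0,6) → (φ(0),φ(6)) = (3,4) ∈ E(G2) ✓
  (0,7) → (φ(0),φ(7)) = (4,7) ∈ E(G2) ✓
  (1,3) → (φ(1),φ(3)) = (5,6) ∈ E(G2) ✓
  (1,4) → (φ(1),φ(4)) = (0,6) ∈ E(G2) ✓
  (1,7) → (φ(1),φ(7)) = (6,7) ∈ E(G2) ✓
  (2,3) → (φ(2),φ(3)) = (2,5) ∈ E(G2) ✓
  (2,4) → (φ(2),φ(4)) = (0,2) ∈ E(G2) ✓
  (2,6) → (φ(2),φ(6)) = (2,3) ∈ E(G2) ✓
  (2,7) → (φ(2),φ(7)) = (2,7) ∈ E(G2) ✓
  (3,5) → (φ(3),φ(5)) = (1,5) ∈ E(G2) ✓
  (4,5) → (φ(4),φ(5)) = (0,1) ∈ E(G2) ✓
  (4,7) → (φ(4),φ(7)) = (0,7) ∈ E(G2) ✓
  (5,7) → (φ(5),φ(7)) = (1,7) ∈ E(G2) ✓
All 17 edges of G1 map to edges of G2, and |E(G1)| = |E(G2)| = 17, so φ is a bijection on edges as well as vertices. Hence G1 ≅ G2.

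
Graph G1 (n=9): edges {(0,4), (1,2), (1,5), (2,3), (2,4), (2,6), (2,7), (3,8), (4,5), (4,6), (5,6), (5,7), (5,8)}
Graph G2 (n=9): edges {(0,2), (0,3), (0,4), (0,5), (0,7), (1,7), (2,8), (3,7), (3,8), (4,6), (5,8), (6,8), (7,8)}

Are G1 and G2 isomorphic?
Yes, isomorphic

The graphs are isomorphic.
One valid mapping φ: V(G1) → V(G2): 0→1, 1→5, 2→8, 3→6, 4→7, 5→0, 6→3, 7→2, 8→4

Verify φ preserves adjacency — for each edge of G1, its image is an edge of G2:
  (0,4) → (φ(0),φ(4)) = (1,7) ∈ E(G2) ✓
  (1,2) → (φ(1),φ(2)) = (5,8) ∈ E(G2) ✓
  (1,5) → (φ(1),φ(5)) = (0,5) ∈ E(G2) ✓
  (2,3) → (φ(2),φ(3)) = (6,8) ∈ E(G2) ✓
  (2,4) → (φ(2),φ(4)) = (7,8) ∈ E(G2) ✓
  (2,6) → (φ(2),φ(6)) = (3,8) ∈ E(G2) ✓
  (2,7) → (φ(2),φ(7)) = (2,8) ∈ E(G2) ✓
  (3,8) → (φ(3),φ(8)) = (4,6) ∈ E(G2) ✓
  (4,5) → (φ(4),φ(5)) = (0,7) ∈ E(G2) ✓
  (4,6) → (φ(4),φ(6)) = (3,7) ∈ E(G2) ✓
  (5,6) → (φ(5),φ(6)) = (0,3) ∈ E(G2) ✓
  (5,7) → (φ(5),φ(7)) = (0,2) ∈ E(G2) ✓
  (5,8) → (φ(5),φ(8)) = (0,4) ∈ E(G2) ✓
All 13 edges of G1 map to edges of G2, and |E(G1)| = |E(G2)| = 13, so φ is a bijection on edges as well as vertices. Hence G1 ≅ G2.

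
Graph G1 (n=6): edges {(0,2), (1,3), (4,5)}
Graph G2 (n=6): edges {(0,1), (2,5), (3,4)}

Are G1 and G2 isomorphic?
Yes, isomorphic

The graphs are isomorphic.
One valid mapping φ: V(G1) → V(G2): 0→5, 1→1, 2→2, 3→0, 4→4, 5→3

Verify φ preserves adjacency — for each edge of G1, its image is an edge of G2:
  (0,2) → (φ(0),φ(2)) = (2,5) ∈ E(G2) ✓
  (1,3) → (φ(1),φ(3)) = (0,1) ∈ E(G2) ✓
  (4,5) → (φ(4),φ(5)) = (3,4) ∈ E(G2) ✓
All 3 edges of G1 map to edges of G2, and |E(G1)| = |E(G2)| = 3, so φ is a bijection on edges as well as vertices. Hence G1 ≅ G2.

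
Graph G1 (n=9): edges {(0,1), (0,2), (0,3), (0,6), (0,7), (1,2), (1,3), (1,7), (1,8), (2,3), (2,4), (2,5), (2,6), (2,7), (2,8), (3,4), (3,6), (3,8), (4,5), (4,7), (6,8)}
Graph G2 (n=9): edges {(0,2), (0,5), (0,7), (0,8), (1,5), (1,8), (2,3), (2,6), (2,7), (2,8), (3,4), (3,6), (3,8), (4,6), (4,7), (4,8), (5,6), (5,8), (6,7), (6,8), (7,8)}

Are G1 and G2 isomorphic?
Yes, isomorphic

The graphs are isomorphic.
One valid mapping φ: V(G1) → V(G2): 0→7, 1→2, 2→8, 3→6, 4→5, 5→1, 6→4, 7→0, 8→3

Verify φ preserves adjacency — for each edge of G1, its image is an edge of G2:
  (0,1) → (φ(0),φ(1)) = (2,7) ∈ E(G2) ✓
  (0,2) → (φ(0),φ(2)) = (7,8) ∈ E(G2) ✓
  (0,3) → (φ(0),φ(3)) = (6,7) ∈ E(G2) ✓
  (0,6) → (φ(0),φ(6)) = (4,7) ∈ E(G2) ✓
  (0,7) → (φ(0),φ(7)) = (0,7) ∈ E(G2) ✓
  (1,2) → (φ(1),φ(2)) = (2,8) ∈ E(G2) ✓
  (1,3) → (φ(1),φ(3)) = (2,6) ∈ E(G2) ✓
  (1,7) → (φ(1),φ(7)) = (0,2) ∈ E(G2) ✓
  (1,8) → (φ(1),φ(8)) = (2,3) ∈ E(G2) ✓
  (2,3) → (φ(2),φ(3)) = (6,8) ∈ E(G2) ✓
  (2,4) → (φ(2),φ(4)) = (5,8) ∈ E(G2) ✓
  (2,5) → (φ(2),φ(5)) = (1,8) ∈ E(G2) ✓
  (2,6) → (φ(2),φ(6)) = (4,8) ∈ E(G2) ✓
  (2,7) → (φ(2),φ(7)) = (0,8) ∈ E(G2) ✓
  (2,8) → (φ(2),φ(8)) = (3,8) ∈ E(G2) ✓
  (3,4) → (φ(3),φ(4)) = (5,6) ∈ E(G2) ✓
  (3,6) → (φ(3),φ(6)) = (4,6) ∈ E(G2) ✓
  (3,8) → (φ(3),φ(8)) = (3,6) ∈ E(G2) ✓
  (4,5) → (φ(4),φ(5)) = (1,5) ∈ E(G2) ✓
  (4,7) → (φ(4),φ(7)) = (0,5) ∈ E(G2) ✓
  (6,8) → (φ(6),φ(8)) = (3,4) ∈ E(G2) ✓
All 21 edges of G1 map to edges of G2, and |E(G1)| = |E(G2)| = 21, so φ is a bijection on edges as well as vertices. Hence G1 ≅ G2.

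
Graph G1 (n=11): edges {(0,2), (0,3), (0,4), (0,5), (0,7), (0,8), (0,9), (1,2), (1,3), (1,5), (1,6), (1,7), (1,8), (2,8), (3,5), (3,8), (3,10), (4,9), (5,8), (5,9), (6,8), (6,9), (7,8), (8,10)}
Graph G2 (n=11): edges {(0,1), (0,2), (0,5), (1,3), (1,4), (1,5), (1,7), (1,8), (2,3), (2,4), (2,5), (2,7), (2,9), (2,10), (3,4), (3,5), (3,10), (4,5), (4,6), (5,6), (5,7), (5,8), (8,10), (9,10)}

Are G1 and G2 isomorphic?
Yes, isomorphic

The graphs are isomorphic.
One valid mapping φ: V(G1) → V(G2): 0→2, 1→1, 2→0, 3→4, 4→9, 5→3, 6→8, 7→7, 8→5, 9→10, 10→6

Verify φ preserves adjacency — for each edge of G1, its image is an edge of G2:
  (0,2) → (φ(0),φ(2)) = (0,2) ∈ E(G2) ✓
  (0,3) → (φ(0),φ(3)) = (2,4) ∈ E(G2) ✓
  (0,4) → (φ(0),φ(4)) = (2,9) ∈ E(G2) ✓
  (0,5) → (φ(0),φ(5)) = (2,3) ∈ E(G2) ✓
  (0,7) → (φ(0),φ(7)) = (2,7) ∈ E(G2) ✓
  (0,8) → (φ(0),φ(8)) = (2,5) ∈ E(G2) ✓
  (0,9) → (φ(0),φ(9)) = (2,10) ∈ E(G2) ✓
  (1,2) → (φ(1),φ(2)) = (0,1) ∈ E(G2) ✓
  (1,3) → (φ(1),φ(3)) = (1,4) ∈ E(G2) ✓
  (1,5) → (φ(1),φ(5)) = (1,3) ∈ E(G2) ✓
  (1,6) → (φ(1),φ(6)) = (1,8) ∈ E(G2) ✓
  (1,7) → (φ(1),φ(7)) = (1,7) ∈ E(G2) ✓
  (1,8) → (φ(1),φ(8)) = (1,5) ∈ E(G2) ✓
  (2,8) → (φ(2),φ(8)) = (0,5) ∈ E(G2) ✓
  (3,5) → (φ(3),φ(5)) = (3,4) ∈ E(G2) ✓
  (3,8) → (φ(3),φ(8)) = (4,5) ∈ E(G2) ✓
  (3,10) → (φ(3),φ(10)) = (4,6) ∈ E(G2) ✓
  (4,9) → (φ(4),φ(9)) = (9,10) ∈ E(G2) ✓
  (5,8) → (φ(5),φ(8)) = (3,5) ∈ E(G2) ✓
  (5,9) → (φ(5),φ(9)) = (3,10) ∈ E(G2) ✓
  (6,8) → (φ(6),φ(8)) = (5,8) ∈ E(G2) ✓
  (6,9) → (φ(6),φ(9)) = (8,10) ∈ E(G2) ✓
  (7,8) → (φ(7),φ(8)) = (5,7) ∈ E(G2) ✓
  (8,10) → (φ(8),φ(10)) = (5,6) ∈ E(G2) ✓
All 24 edges of G1 map to edges of G2, and |E(G1)| = |E(G2)| = 24, so φ is a bijection on edges as well as vertices. Hence G1 ≅ G2.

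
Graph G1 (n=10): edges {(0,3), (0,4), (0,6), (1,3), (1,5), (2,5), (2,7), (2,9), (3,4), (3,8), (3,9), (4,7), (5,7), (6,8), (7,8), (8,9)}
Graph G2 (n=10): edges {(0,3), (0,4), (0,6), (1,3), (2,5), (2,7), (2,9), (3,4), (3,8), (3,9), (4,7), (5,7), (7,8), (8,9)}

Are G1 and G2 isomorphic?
No, not isomorphic

The graphs are NOT isomorphic.

Counting edges: G1 has 16 edge(s); G2 has 14 edge(s).
Edge count is an isomorphism invariant (a bijection on vertices induces a bijection on edges), so differing edge counts rule out isomorphism.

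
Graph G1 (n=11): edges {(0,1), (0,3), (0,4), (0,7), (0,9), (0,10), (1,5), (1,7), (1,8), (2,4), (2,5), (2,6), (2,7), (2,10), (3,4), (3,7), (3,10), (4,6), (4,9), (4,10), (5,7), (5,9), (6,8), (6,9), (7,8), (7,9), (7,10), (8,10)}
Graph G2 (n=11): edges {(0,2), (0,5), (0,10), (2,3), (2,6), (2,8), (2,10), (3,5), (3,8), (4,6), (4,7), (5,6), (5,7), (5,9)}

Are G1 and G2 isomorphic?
No, not isomorphic

The graphs are NOT isomorphic.

Counting triangles (3-cliques): G1 has 19, G2 has 2.
Triangle count is an isomorphism invariant, so differing triangle counts rule out isomorphism.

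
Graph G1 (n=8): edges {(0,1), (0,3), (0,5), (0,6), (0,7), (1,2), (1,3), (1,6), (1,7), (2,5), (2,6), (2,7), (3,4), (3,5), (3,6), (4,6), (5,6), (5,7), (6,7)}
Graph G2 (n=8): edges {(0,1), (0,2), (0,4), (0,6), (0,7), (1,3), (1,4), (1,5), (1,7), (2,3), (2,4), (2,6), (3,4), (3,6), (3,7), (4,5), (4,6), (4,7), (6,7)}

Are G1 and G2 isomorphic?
Yes, isomorphic

The graphs are isomorphic.
One valid mapping φ: V(G1) → V(G2): 0→7, 1→0, 2→2, 3→1, 4→5, 5→3, 6→4, 7→6

Verify φ preserves adjacency — for each edge of G1, its image is an edge of G2:
  (0,1) → (φ(0),φ(1)) = (0,7) ∈ E(G2) ✓
  (0,3) → (φ(0),φ(3)) = (1,7) ∈ E(G2) ✓
  (0,5) → (φ(0),φ(5)) = (3,7) ∈ E(G2) ✓
  (0,6) → (φ(0),φ(6)) = (4,7) ∈ E(G2) ✓
  (0,7) → (φ(0),φ(7)) = (6,7) ∈ E(G2) ✓
  (1,2) → (φ(1),φ(2)) = (0,2) ∈ E(G2) ✓
  (1,3) → (φ(1),φ(3)) = (0,1) ∈ E(G2) ✓
  (1,6) → (φ(1),φ(6)) = (0,4) ∈ E(G2) ✓
  (1,7) → (φ(1),φ(7)) = (0,6) ∈ E(G2) ✓
  (2,5) → (φ(2),φ(5)) = (2,3) ∈ E(G2) ✓
  (2,6) → (φ(2),φ(6)) = (2,4) ∈ E(G2) ✓
  (2,7) → (φ(2),φ(7)) = (2,6) ∈ E(G2) ✓
  (3,4) → (φ(3),φ(4)) = (1,5) ∈ E(G2) ✓
  (3,5) → (φ(3),φ(5)) = (1,3) ∈ E(G2) ✓
  (3,6) → (φ(3),φ(6)) = (1,4) ∈ E(G2) ✓
  (4,6) → (φ(4),φ(6)) = (4,5) ∈ E(G2) ✓
  (5,6) → (φ(5),φ(6)) = (3,4) ∈ E(G2) ✓
  (5,7) → (φ(5),φ(7)) = (3,6) ∈ E(G2) ✓
  (6,7) → (φ(6),φ(7)) = (4,6) ∈ E(G2) ✓
All 19 edges of G1 map to edges of G2, and |E(G1)| = |E(G2)| = 19, so φ is a bijection on edges as well as vertices. Hence G1 ≅ G2.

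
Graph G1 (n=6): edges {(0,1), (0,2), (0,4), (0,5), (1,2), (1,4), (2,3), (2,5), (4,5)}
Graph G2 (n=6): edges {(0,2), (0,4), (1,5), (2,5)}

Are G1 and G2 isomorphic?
No, not isomorphic

The graphs are NOT isomorphic.

Counting triangles (3-cliques): G1 has 4, G2 has 0.
Triangle count is an isomorphism invariant, so differing triangle counts rule out isomorphism.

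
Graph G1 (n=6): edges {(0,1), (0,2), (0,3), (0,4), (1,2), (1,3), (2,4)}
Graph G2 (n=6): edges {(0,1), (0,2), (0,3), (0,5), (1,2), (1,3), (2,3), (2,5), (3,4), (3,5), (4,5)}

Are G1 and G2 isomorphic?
No, not isomorphic

The graphs are NOT isomorphic.

Degrees in G1: deg(0)=4, deg(1)=3, deg(2)=3, deg(3)=2, deg(4)=2, deg(5)=0.
Sorted degree sequence of G1: [4, 3, 3, 2, 2, 0].
Degrees in G2: deg(0)=4, deg(1)=3, deg(2)=4, deg(3)=5, deg(4)=2, deg(5)=4.
Sorted degree sequence of G2: [5, 4, 4, 4, 3, 2].
The (sorted) degree sequence is an isomorphism invariant, so since G1 and G2 have different degree sequences they cannot be isomorphic.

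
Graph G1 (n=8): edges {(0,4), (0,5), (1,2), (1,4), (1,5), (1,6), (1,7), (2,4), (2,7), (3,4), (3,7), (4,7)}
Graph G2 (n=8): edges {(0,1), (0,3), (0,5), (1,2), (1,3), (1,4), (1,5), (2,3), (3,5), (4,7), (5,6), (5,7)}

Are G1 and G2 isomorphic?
Yes, isomorphic

The graphs are isomorphic.
One valid mapping φ: V(G1) → V(G2): 0→4, 1→5, 2→0, 3→2, 4→1, 5→7, 6→6, 7→3

Verify φ preserves adjacency — for each edge of G1, its image is an edge of G2:
  (0,4) → (φ(0),φ(4)) = (1,4) ∈ E(G2) ✓
  (0,5) → (φ(0),φ(5)) = (4,7) ∈ E(G2) ✓
  (1,2) → (φ(1),φ(2)) = (0,5) ∈ E(G2) ✓
  (1,4) → (φ(1),φ(4)) = (1,5) ∈ E(G2) ✓
  (1,5) → (φ(1),φ(5)) = (5,7) ∈ E(G2) ✓
  (1,6) → (φ(1),φ(6)) = (5,6) ∈ E(G2) ✓
  (1,7) → (φ(1),φ(7)) = (3,5) ∈ E(G2) ✓
  (2,4) → (φ(2),φ(4)) = (0,1) ∈ E(G2) ✓
  (2,7) → (φ(2),φ(7)) = (0,3) ∈ E(G2) ✓
  (3,4) → (φ(3),φ(4)) = (1,2) ∈ E(G2) ✓
  (3,7) → (φ(3),φ(7)) = (2,3) ∈ E(G2) ✓
  (4,7) → (φ(4),φ(7)) = (1,3) ∈ E(G2) ✓
All 12 edges of G1 map to edges of G2, and |E(G1)| = |E(G2)| = 12, so φ is a bijection on edges as well as vertices. Hence G1 ≅ G2.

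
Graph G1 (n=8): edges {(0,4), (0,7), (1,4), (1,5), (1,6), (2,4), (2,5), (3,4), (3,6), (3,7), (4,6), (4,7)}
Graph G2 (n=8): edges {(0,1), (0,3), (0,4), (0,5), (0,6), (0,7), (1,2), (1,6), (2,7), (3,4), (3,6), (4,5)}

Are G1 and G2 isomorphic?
Yes, isomorphic

The graphs are isomorphic.
One valid mapping φ: V(G1) → V(G2): 0→5, 1→1, 2→7, 3→3, 4→0, 5→2, 6→6, 7→4

Verify φ preserves adjacency — for each edge of G1, its image is an edge of G2:
  (0,4) → (φ(0),φ(4)) = (0,5) ∈ E(G2) ✓
  (0,7) → (φ(0),φ(7)) = (4,5) ∈ E(G2) ✓
  (1,4) → (φ(1),φ(4)) = (0,1) ∈ E(G2) ✓
  (1,5) → (φ(1),φ(5)) = (1,2) ∈ E(G2) ✓
  (1,6) → (φ(1),φ(6)) = (1,6) ∈ E(G2) ✓
  (2,4) → (φ(2),φ(4)) = (0,7) ∈ E(G2) ✓
  (2,5) → (φ(2),φ(5)) = (2,7) ∈ E(G2) ✓
  (3,4) → (φ(3),φ(4)) = (0,3) ∈ E(G2) ✓
  (3,6) → (φ(3),φ(6)) = (3,6) ∈ E(G2) ✓
  (3,7) → (φ(3),φ(7)) = (3,4) ∈ E(G2) ✓
  (4,6) → (φ(4),φ(6)) = (0,6) ∈ E(G2) ✓
  (4,7) → (φ(4),φ(7)) = (0,4) ∈ E(G2) ✓
All 12 edges of G1 map to edges of G2, and |E(G1)| = |E(G2)| = 12, so φ is a bijection on edges as well as vertices. Hence G1 ≅ G2.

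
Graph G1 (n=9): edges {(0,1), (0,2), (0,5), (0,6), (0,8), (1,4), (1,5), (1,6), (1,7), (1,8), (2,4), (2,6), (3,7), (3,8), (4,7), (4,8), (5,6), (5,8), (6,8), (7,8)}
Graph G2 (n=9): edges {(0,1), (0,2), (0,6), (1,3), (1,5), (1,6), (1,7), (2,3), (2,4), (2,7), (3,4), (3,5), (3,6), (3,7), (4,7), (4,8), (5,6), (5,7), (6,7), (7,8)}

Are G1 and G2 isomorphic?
Yes, isomorphic

The graphs are isomorphic.
One valid mapping φ: V(G1) → V(G2): 0→1, 1→3, 2→0, 3→8, 4→2, 5→5, 6→6, 7→4, 8→7

Verify φ preserves adjacency — for each edge of G1, its image is an edge of G2:
  (0,1) → (φ(0),φ(1)) = (1,3) ∈ E(G2) ✓
  (0,2) → (φ(0),φ(2)) = (0,1) ∈ E(G2) ✓
  (0,5) → (φ(0),φ(5)) = (1,5) ∈ E(G2) ✓
  (0,6) → (φ(0),φ(6)) = (1,6) ∈ E(G2) ✓
  (0,8) → (φ(0),φ(8)) = (1,7) ∈ E(G2) ✓
  (1,4) → (φ(1),φ(4)) = (2,3) ∈ E(G2) ✓
  (1,5) → (φ(1),φ(5)) = (3,5) ∈ E(G2) ✓
  (1,6) → (φ(1),φ(6)) = (3,6) ∈ E(G2) ✓
  (1,7) → (φ(1),φ(7)) = (3,4) ∈ E(G2) ✓
  (1,8) → (φ(1),φ(8)) = (3,7) ∈ E(G2) ✓
  (2,4) → (φ(2),φ(4)) = (0,2) ∈ E(G2) ✓
  (2,6) → (φ(2),φ(6)) = (0,6) ∈ E(G2) ✓
  (3,7) → (φ(3),φ(7)) = (4,8) ∈ E(G2) ✓
  (3,8) → (φ(3),φ(8)) = (7,8) ∈ E(G2) ✓
  (4,7) → (φ(4),φ(7)) = (2,4) ∈ E(G2) ✓
  (4,8) → (φ(4),φ(8)) = (2,7) ∈ E(G2) ✓
  (5,6) → (φ(5),φ(6)) = (5,6) ∈ E(G2) ✓
  (5,8) → (φ(5),φ(8)) = (5,7) ∈ E(G2) ✓
  (6,8) → (φ(6),φ(8)) = (6,7) ∈ E(G2) ✓
  (7,8) → (φ(7),φ(8)) = (4,7) ∈ E(G2) ✓
All 20 edges of G1 map to edges of G2, and |E(G1)| = |E(G2)| = 20, so φ is a bijection on edges as well as vertices. Hence G1 ≅ G2.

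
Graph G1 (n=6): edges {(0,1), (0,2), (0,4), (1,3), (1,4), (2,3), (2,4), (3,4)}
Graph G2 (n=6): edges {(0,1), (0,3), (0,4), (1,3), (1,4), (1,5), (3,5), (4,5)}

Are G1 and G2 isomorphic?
Yes, isomorphic

The graphs are isomorphic.
One valid mapping φ: V(G1) → V(G2): 0→0, 1→3, 2→4, 3→5, 4→1, 5→2

Verify φ preserves adjacency — for each edge of G1, its image is an edge of G2:
  (0,1) → (φ(0),φ(1)) = (0,3) ∈ E(G2) ✓
  (0,2) → (φ(0),φ(2)) = (0,4) ∈ E(G2) ✓
  (0,4) → (φ(0),φ(4)) = (0,1) ∈ E(G2) ✓
  (1,3) → (φ(1),φ(3)) = (3,5) ∈ E(G2) ✓
  (1,4) → (φ(1),φ(4)) = (1,3) ∈ E(G2) ✓
  (2,3) → (φ(2),φ(3)) = (4,5) ∈ E(G2) ✓
  (2,4) → (φ(2),φ(4)) = (1,4) ∈ E(G2) ✓
  (3,4) → (φ(3),φ(4)) = (1,5) ∈ E(G2) ✓
All 8 edges of G1 map to edges of G2, and |E(G1)| = |E(G2)| = 8, so φ is a bijection on edges as well as vertices. Hence G1 ≅ G2.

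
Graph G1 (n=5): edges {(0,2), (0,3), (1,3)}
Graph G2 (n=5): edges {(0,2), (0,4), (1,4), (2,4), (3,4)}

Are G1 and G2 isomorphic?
No, not isomorphic

The graphs are NOT isomorphic.

Degrees in G1: deg(0)=2, deg(1)=1, deg(2)=1, deg(3)=2, deg(4)=0.
Sorted degree sequence of G1: [2, 2, 1, 1, 0].
Degrees in G2: deg(0)=2, deg(1)=1, deg(2)=2, deg(3)=1, deg(4)=4.
Sorted degree sequence of G2: [4, 2, 2, 1, 1].
The (sorted) degree sequence is an isomorphism invariant, so since G1 and G2 have different degree sequences they cannot be isomorphic.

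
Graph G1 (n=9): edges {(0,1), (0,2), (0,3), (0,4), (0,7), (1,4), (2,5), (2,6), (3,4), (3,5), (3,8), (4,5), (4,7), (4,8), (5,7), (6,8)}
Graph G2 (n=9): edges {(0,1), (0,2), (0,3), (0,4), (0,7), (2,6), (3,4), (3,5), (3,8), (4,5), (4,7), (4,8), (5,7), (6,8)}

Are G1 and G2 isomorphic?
No, not isomorphic

The graphs are NOT isomorphic.

Counting edges: G1 has 16 edge(s); G2 has 14 edge(s).
Edge count is an isomorphism invariant (a bijection on vertices induces a bijection on edges), so differing edge counts rule out isomorphism.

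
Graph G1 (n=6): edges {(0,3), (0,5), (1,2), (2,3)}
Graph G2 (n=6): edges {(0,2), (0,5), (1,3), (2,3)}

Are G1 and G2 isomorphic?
Yes, isomorphic

The graphs are isomorphic.
One valid mapping φ: V(G1) → V(G2): 0→0, 1→1, 2→3, 3→2, 4→4, 5→5

Verify φ preserves adjacency — for each edge of G1, its image is an edge of G2:
  (0,3) → (φ(0),φ(3)) = (0,2) ∈ E(G2) ✓
  (0,5) → (φ(0),φ(5)) = (0,5) ∈ E(G2) ✓
  (1,2) → (φ(1),φ(2)) = (1,3) ∈ E(G2) ✓
  (2,3) → (φ(2),φ(3)) = (2,3) ∈ E(G2) ✓
All 4 edges of G1 map to edges of G2, and |E(G1)| = |E(G2)| = 4, so φ is a bijection on edges as well as vertices. Hence G1 ≅ G2.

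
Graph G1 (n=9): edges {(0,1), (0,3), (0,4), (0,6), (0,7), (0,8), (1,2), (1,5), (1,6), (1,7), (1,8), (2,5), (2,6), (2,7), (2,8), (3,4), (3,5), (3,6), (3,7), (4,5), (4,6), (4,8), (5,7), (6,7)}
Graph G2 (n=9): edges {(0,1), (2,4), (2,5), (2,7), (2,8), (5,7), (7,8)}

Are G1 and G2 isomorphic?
No, not isomorphic

The graphs are NOT isomorphic.

Connected components of G1: 1 component(s) with vertex sets [[0, 1, 2, 3, 4, 5, 6, 7, 8]], sizes [9].
Connected components of G2: 4 component(s) with vertex sets [[3], [6], [0, 1], [2, 4, 5, 7, 8]], sizes [1, 1, 2, 5].
The number of connected components (and the multiset of component sizes) is an isomorphism invariant — an isomorphism maps each component of G1 bijectively onto a component of G2. Since G1 has 1 component(s) and G2 has 4, they cannot be isomorphic.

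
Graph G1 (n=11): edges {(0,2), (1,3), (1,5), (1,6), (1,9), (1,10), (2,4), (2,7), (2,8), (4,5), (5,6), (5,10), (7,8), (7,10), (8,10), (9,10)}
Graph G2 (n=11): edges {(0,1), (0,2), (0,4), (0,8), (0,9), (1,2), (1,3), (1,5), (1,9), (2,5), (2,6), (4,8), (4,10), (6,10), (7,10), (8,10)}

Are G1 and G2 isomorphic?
Yes, isomorphic

The graphs are isomorphic.
One valid mapping φ: V(G1) → V(G2): 0→7, 1→1, 2→10, 3→3, 4→6, 5→2, 6→5, 7→8, 8→4, 9→9, 10→0

Verify φ preserves adjacency — for each edge of G1, its image is an edge of G2:
  (0,2) → (φ(0),φ(2)) = (7,10) ∈ E(G2) ✓
  (1,3) → (φ(1),φ(3)) = (1,3) ∈ E(G2) ✓
  (1,5) → (φ(1),φ(5)) = (1,2) ∈ E(G2) ✓
  (1,6) → (φ(1),φ(6)) = (1,5) ∈ E(G2) ✓
  (1,9) → (φ(1),φ(9)) = (1,9) ∈ E(G2) ✓
  (1,10) → (φ(1),φ(10)) = (0,1) ∈ E(G2) ✓
  (2,4) → (φ(2),φ(4)) = (6,10) ∈ E(G2) ✓
  (2,7) → (φ(2),φ(7)) = (8,10) ∈ E(G2) ✓
  (2,8) → (φ(2),φ(8)) = (4,10) ∈ E(G2) ✓
  (4,5) → (φ(4),φ(5)) = (2,6) ∈ E(G2) ✓
  (5,6) → (φ(5),φ(6)) = (2,5) ∈ E(G2) ✓
  (5,10) → (φ(5),φ(10)) = (0,2) ∈ E(G2) ✓
  (7,8) → (φ(7),φ(8)) = (4,8) ∈ E(G2) ✓
  (7,10) → (φ(7),φ(10)) = (0,8) ∈ E(G2) ✓
  (8,10) → (φ(8),φ(10)) = (0,4) ∈ E(G2) ✓
  (9,10) → (φ(9),φ(10)) = (0,9) ∈ E(G2) ✓
All 16 edges of G1 map to edges of G2, and |E(G1)| = |E(G2)| = 16, so φ is a bijection on edges as well as vertices. Hence G1 ≅ G2.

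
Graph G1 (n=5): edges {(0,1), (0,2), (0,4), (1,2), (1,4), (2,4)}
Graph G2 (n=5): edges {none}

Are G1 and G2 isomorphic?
No, not isomorphic

The graphs are NOT isomorphic.

Connected components of G1: 2 component(s) with vertex sets [[3], [0, 1, 2, 4]], sizes [1, 4].
Connected components of G2: 5 component(s) with vertex sets [[0], [1], [2], [3], [4]], sizes [1, 1, 1, 1, 1].
The number of connected components (and the multiset of component sizes) is an isomorphism invariant — an isomorphism maps each component of G1 bijectively onto a component of G2. Since G1 has 2 component(s) and G2 has 5, they cannot be isomorphic.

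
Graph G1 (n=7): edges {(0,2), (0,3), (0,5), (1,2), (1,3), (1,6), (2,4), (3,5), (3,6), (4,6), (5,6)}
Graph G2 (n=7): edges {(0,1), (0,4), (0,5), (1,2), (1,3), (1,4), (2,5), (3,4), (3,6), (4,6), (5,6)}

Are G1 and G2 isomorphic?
Yes, isomorphic

The graphs are isomorphic.
One valid mapping φ: V(G1) → V(G2): 0→6, 1→0, 2→5, 3→4, 4→2, 5→3, 6→1

Verify φ preserves adjacency — for each edge of G1, its image is an edge of G2:
  (0,2) → (φ(0),φ(2)) = (5,6) ∈ E(G2) ✓
  (0,3) → (φ(0),φ(3)) = (4,6) ∈ E(G2) ✓
  (0,5) → (φ(0),φ(5)) = (3,6) ∈ E(G2) ✓
  (1,2) → (φ(1),φ(2)) = (0,5) ∈ E(G2) ✓
  (1,3) → (φ(1),φ(3)) = (0,4) ∈ E(G2) ✓
  (1,6) → (φ(1),φ(6)) = (0,1) ∈ E(G2) ✓
  (2,4) → (φ(2),φ(4)) = (2,5) ∈ E(G2) ✓
  (3,5) → (φ(3),φ(5)) = (3,4) ∈ E(G2) ✓
  (3,6) → (φ(3),φ(6)) = (1,4) ∈ E(G2) ✓
  (4,6) → (φ(4),φ(6)) = (1,2) ∈ E(G2) ✓
  (5,6) → (φ(5),φ(6)) = (1,3) ∈ E(G2) ✓
All 11 edges of G1 map to edges of G2, and |E(G1)| = |E(G2)| = 11, so φ is a bijection on edges as well as vertices. Hence G1 ≅ G2.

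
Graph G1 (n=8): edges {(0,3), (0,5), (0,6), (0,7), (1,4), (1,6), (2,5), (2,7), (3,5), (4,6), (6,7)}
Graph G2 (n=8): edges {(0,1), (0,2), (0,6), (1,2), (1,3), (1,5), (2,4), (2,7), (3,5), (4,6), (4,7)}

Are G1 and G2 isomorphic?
Yes, isomorphic

The graphs are isomorphic.
One valid mapping φ: V(G1) → V(G2): 0→2, 1→5, 2→6, 3→7, 4→3, 5→4, 6→1, 7→0

Verify φ preserves adjacency — for each edge of G1, its image is an edge of G2:
  (0,3) → (φ(0),φ(3)) = (2,7) ∈ E(G2) ✓
  (0,5) → (φ(0),φ(5)) = (2,4) ∈ E(G2) ✓
  (0,6) → (φ(0),φ(6)) = (1,2) ∈ E(G2) ✓
  (0,7) → (φ(0),φ(7)) = (0,2) ∈ E(G2) ✓
  (1,4) → (φ(1),φ(4)) = (3,5) ∈ E(G2) ✓
  (1,6) → (φ(1),φ(6)) = (1,5) ∈ E(G2) ✓
  (2,5) → (φ(2),φ(5)) = (4,6) ∈ E(G2) ✓
  (2,7) → (φ(2),φ(7)) = (0,6) ∈ E(G2) ✓
  (3,5) → (φ(3),φ(5)) = (4,7) ∈ E(G2) ✓
  (4,6) → (φ(4),φ(6)) = (1,3) ∈ E(G2) ✓
  (6,7) → (φ(6),φ(7)) = (0,1) ∈ E(G2) ✓
All 11 edges of G1 map to edges of G2, and |E(G1)| = |E(G2)| = 11, so φ is a bijection on edges as well as vertices. Hence G1 ≅ G2.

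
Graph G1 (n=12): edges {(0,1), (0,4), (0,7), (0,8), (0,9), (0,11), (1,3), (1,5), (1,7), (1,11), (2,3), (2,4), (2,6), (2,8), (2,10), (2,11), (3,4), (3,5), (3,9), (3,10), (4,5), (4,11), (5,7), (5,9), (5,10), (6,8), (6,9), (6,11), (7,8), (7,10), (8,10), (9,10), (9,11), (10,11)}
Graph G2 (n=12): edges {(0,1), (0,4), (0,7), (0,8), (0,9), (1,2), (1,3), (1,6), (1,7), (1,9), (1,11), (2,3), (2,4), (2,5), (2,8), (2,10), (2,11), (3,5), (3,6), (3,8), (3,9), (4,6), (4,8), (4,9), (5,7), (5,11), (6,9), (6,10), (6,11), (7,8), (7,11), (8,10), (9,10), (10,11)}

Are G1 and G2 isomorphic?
Yes, isomorphic

The graphs are isomorphic.
One valid mapping φ: V(G1) → V(G2): 0→8, 1→4, 2→11, 3→6, 4→10, 5→9, 6→5, 7→0, 8→7, 9→3, 10→1, 11→2

Verify φ preserves adjacency — for each edge of G1, its image is an edge of G2:
  (0,1) → (φ(0),φ(1)) = (4,8) ∈ E(G2) ✓
  (0,4) → (φ(0),φ(4)) = (8,10) ∈ E(G2) ✓
  (0,7) → (φ(0),φ(7)) = (0,8) ∈ E(G2) ✓
  (0,8) → (φ(0),φ(8)) = (7,8) ∈ E(G2) ✓
  (0,9) → (φ(0),φ(9)) = (3,8) ∈ E(G2) ✓
  (0,11) → (φ(0),φ(11)) = (2,8) ∈ E(G2) ✓
  (1,3) → (φ(1),φ(3)) = (4,6) ∈ E(G2) ✓
  (1,5) → (φ(1),φ(5)) = (4,9) ∈ E(G2) ✓
  (1,7) → (φ(1),φ(7)) = (0,4) ∈ E(G2) ✓
  (1,11) → (φ(1),φ(11)) = (2,4) ∈ E(G2) ✓
  (2,3) → (φ(2),φ(3)) = (6,11) ∈ E(G2) ✓
  (2,4) → (φ(2),φ(4)) = (10,11) ∈ E(G2) ✓
  (2,6) → (φ(2),φ(6)) = (5,11) ∈ E(G2) ✓
  (2,8) → (φ(2),φ(8)) = (7,11) ∈ E(G2) ✓
  (2,10) → (φ(2),φ(10)) = (1,11) ∈ E(G2) ✓
  (2,11) → (φ(2),φ(11)) = (2,11) ∈ E(G2) ✓
  (3,4) → (φ(3),φ(4)) = (6,10) ∈ E(G2) ✓
  (3,5) → (φ(3),φ(5)) = (6,9) ∈ E(G2) ✓
  (3,9) → (φ(3),φ(9)) = (3,6) ∈ E(G2) ✓
  (3,10) → (φ(3),φ(10)) = (1,6) ∈ E(G2) ✓
  (4,5) → (φ(4),φ(5)) = (9,10) ∈ E(G2) ✓
  (4,11) → (φ(4),φ(11)) = (2,10) ∈ E(G2) ✓
  (5,7) → (φ(5),φ(7)) = (0,9) ∈ E(G2) ✓
  (5,9) → (φ(5),φ(9)) = (3,9) ∈ E(G2) ✓
  (5,10) → (φ(5),φ(10)) = (1,9) ∈ E(G2) ✓
  (6,8) → (φ(6),φ(8)) = (5,7) ∈ E(G2) ✓
  (6,9) → (φ(6),φ(9)) = (3,5) ∈ E(G2) ✓
  (6,11) → (φ(6),φ(11)) = (2,5) ∈ E(G2) ✓
  (7,8) → (φ(7),φ(8)) = (0,7) ∈ E(G2) ✓
  (7,10) → (φ(7),φ(10)) = (0,1) ∈ E(G2) ✓
  (8,10) → (φ(8),φ(10)) = (1,7) ∈ E(G2) ✓
  (9,10) → (φ(9),φ(10)) = (1,3) ∈ E(G2) ✓
  (9,11) → (φ(9),φ(11)) = (2,3) ∈ E(G2) ✓
  (10,11) → (φ(10),φ(11)) = (1,2) ∈ E(G2) ✓
All 34 edges of G1 map to edges of G2, and |E(G1)| = |E(G2)| = 34, so φ is a bijection on edges as well as vertices. Hence G1 ≅ G2.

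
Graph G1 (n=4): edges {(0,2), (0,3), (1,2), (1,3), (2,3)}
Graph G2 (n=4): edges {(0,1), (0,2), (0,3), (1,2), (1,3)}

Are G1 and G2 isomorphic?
Yes, isomorphic

The graphs are isomorphic.
One valid mapping φ: V(G1) → V(G2): 0→3, 1→2, 2→0, 3→1

Verify φ preserves adjacency — for each edge of G1, its image is an edge of G2:
  (0,2) → (φ(0),φ(2)) = (0,3) ∈ E(G2) ✓
  (0,3) → (φ(0),φ(3)) = (1,3) ∈ E(G2) ✓
  (1,2) → (φ(1),φ(2)) = (0,2) ∈ E(G2) ✓
  (1,3) → (φ(1),φ(3)) = (1,2) ∈ E(G2) ✓
  (2,3) → (φ(2),φ(3)) = (0,1) ∈ E(G2) ✓
All 5 edges of G1 map to edges of G2, and |E(G1)| = |E(G2)| = 5, so φ is a bijection on edges as well as vertices. Hence G1 ≅ G2.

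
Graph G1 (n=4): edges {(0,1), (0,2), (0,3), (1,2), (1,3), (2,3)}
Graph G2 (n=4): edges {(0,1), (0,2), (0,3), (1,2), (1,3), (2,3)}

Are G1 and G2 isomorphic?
Yes, isomorphic

The graphs are isomorphic.
One valid mapping φ: V(G1) → V(G2): 0→2, 1→0, 2→3, 3→1

Verify φ preserves adjacency — for each edge of G1, its image is an edge of G2:
  (0,1) → (φ(0),φ(1)) = (0,2) ∈ E(G2) ✓
  (0,2) → (φ(0),φ(2)) = (2,3) ∈ E(G2) ✓
  (0,3) → (φ(0),φ(3)) = (1,2) ∈ E(G2) ✓
  (1,2) → (φ(1),φ(2)) = (0,3) ∈ E(G2) ✓
  (1,3) → (φ(1),φ(3)) = (0,1) ∈ E(G2) ✓
  (2,3) → (φ(2),φ(3)) = (1,3) ∈ E(G2) ✓
All 6 edges of G1 map to edges of G2, and |E(G1)| = |E(G2)| = 6, so φ is a bijection on edges as well as vertices. Hence G1 ≅ G2.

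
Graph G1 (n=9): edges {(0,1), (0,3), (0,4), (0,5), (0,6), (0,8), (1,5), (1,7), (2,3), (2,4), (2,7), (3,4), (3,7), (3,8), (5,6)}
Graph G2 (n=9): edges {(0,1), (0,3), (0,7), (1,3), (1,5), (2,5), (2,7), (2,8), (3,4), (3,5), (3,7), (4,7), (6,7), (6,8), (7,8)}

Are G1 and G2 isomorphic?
Yes, isomorphic

The graphs are isomorphic.
One valid mapping φ: V(G1) → V(G2): 0→7, 1→2, 2→1, 3→3, 4→0, 5→8, 6→6, 7→5, 8→4

Verify φ preserves adjacency — for each edge of G1, its image is an edge of G2:
  (0,1) → (φ(0),φ(1)) = (2,7) ∈ E(G2) ✓
  (0,3) → (φ(0),φ(3)) = (3,7) ∈ E(G2) ✓
  (0,4) → (φ(0),φ(4)) = (0,7) ∈ E(G2) ✓
  (0,5) → (φ(0),φ(5)) = (7,8) ∈ E(G2) ✓
  (0,6) → (φ(0),φ(6)) = (6,7) ∈ E(G2) ✓
  (0,8) → (φ(0),φ(8)) = (4,7) ∈ E(G2) ✓
  (1,5) → (φ(1),φ(5)) = (2,8) ∈ E(G2) ✓
  (1,7) → (φ(1),φ(7)) = (2,5) ∈ E(G2) ✓
  (2,3) → (φ(2),φ(3)) = (1,3) ∈ E(G2) ✓
  (2,4) → (φ(2),φ(4)) = (0,1) ∈ E(G2) ✓
  (2,7) → (φ(2),φ(7)) = (1,5) ∈ E(G2) ✓
  (3,4) → (φ(3),φ(4)) = (0,3) ∈ E(G2) ✓
  (3,7) → (φ(3),φ(7)) = (3,5) ∈ E(G2) ✓
  (3,8) → (φ(3),φ(8)) = (3,4) ∈ E(G2) ✓
  (5,6) → (φ(5),φ(6)) = (6,8) ∈ E(G2) ✓
All 15 edges of G1 map to edges of G2, and |E(G1)| = |E(G2)| = 15, so φ is a bijection on edges as well as vertices. Hence G1 ≅ G2.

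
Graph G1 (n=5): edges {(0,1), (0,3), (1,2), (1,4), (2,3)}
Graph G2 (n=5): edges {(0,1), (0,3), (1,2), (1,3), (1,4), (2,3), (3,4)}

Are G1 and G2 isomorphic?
No, not isomorphic

The graphs are NOT isomorphic.

Counting edges: G1 has 5 edge(s); G2 has 7 edge(s).
Edge count is an isomorphism invariant (a bijection on vertices induces a bijection on edges), so differing edge counts rule out isomorphism.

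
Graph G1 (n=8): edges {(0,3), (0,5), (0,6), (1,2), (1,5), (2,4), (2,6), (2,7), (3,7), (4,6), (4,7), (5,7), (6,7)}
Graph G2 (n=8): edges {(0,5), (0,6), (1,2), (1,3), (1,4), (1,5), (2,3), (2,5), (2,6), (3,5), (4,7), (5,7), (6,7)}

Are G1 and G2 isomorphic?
Yes, isomorphic

The graphs are isomorphic.
One valid mapping φ: V(G1) → V(G2): 0→6, 1→4, 2→1, 3→0, 4→3, 5→7, 6→2, 7→5

Verify φ preserves adjacency — for each edge of G1, its image is an edge of G2:
  (0,3) → (φ(0),φ(3)) = (0,6) ∈ E(G2) ✓
  (0,5) → (φ(0),φ(5)) = (6,7) ∈ E(G2) ✓
  (0,6) → (φ(0),φ(6)) = (2,6) ∈ E(G2) ✓
  (1,2) → (φ(1),φ(2)) = (1,4) ∈ E(G2) ✓
  (1,5) → (φ(1),φ(5)) = (4,7) ∈ E(G2) ✓
  (2,4) → (φ(2),φ(4)) = (1,3) ∈ E(G2) ✓
  (2,6) → (φ(2),φ(6)) = (1,2) ∈ E(G2) ✓
  (2,7) → (φ(2),φ(7)) = (1,5) ∈ E(G2) ✓
  (3,7) → (φ(3),φ(7)) = (0,5) ∈ E(G2) ✓
  (4,6) → (φ(4),φ(6)) = (2,3) ∈ E(G2) ✓
  (4,7) → (φ(4),φ(7)) = (3,5) ∈ E(G2) ✓
  (5,7) → (φ(5),φ(7)) = (5,7) ∈ E(G2) ✓
  (6,7) → (φ(6),φ(7)) = (2,5) ∈ E(G2) ✓
All 13 edges of G1 map to edges of G2, and |E(G1)| = |E(G2)| = 13, so φ is a bijection on edges as well as vertices. Hence G1 ≅ G2.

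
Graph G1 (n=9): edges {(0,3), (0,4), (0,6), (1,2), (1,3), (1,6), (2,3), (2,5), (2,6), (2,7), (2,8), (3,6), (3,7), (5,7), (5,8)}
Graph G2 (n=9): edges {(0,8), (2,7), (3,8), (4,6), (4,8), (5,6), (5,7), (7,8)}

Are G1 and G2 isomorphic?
No, not isomorphic

The graphs are NOT isomorphic.

Connected components of G1: 1 component(s) with vertex sets [[0, 1, 2, 3, 4, 5, 6, 7, 8]], sizes [9].
Connected components of G2: 2 component(s) with vertex sets [[1], [0, 2, 3, 4, 5, 6, 7, 8]], sizes [1, 8].
The number of connected components (and the multiset of component sizes) is an isomorphism invariant — an isomorphism maps each component of G1 bijectively onto a component of G2. Since G1 has 1 component(s) and G2 has 2, they cannot be isomorphic.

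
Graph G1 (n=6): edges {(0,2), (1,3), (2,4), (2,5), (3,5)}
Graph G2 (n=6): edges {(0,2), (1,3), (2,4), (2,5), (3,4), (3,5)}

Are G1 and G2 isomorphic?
No, not isomorphic

The graphs are NOT isomorphic.

Counting edges: G1 has 5 edge(s); G2 has 6 edge(s).
Edge count is an isomorphism invariant (a bijection on vertices induces a bijection on edges), so differing edge counts rule out isomorphism.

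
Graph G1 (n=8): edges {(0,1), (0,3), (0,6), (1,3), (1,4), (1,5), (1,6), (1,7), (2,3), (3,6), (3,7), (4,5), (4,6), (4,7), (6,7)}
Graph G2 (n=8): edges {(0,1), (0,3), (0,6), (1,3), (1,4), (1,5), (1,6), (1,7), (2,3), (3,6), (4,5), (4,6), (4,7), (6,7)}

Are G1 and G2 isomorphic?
No, not isomorphic

The graphs are NOT isomorphic.

Counting edges: G1 has 15 edge(s); G2 has 14 edge(s).
Edge count is an isomorphism invariant (a bijection on vertices induces a bijection on edges), so differing edge counts rule out isomorphism.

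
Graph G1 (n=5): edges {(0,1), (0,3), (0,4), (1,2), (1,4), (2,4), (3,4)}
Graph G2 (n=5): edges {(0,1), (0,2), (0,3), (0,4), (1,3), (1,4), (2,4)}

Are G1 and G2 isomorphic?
Yes, isomorphic

The graphs are isomorphic.
One valid mapping φ: V(G1) → V(G2): 0→1, 1→4, 2→2, 3→3, 4→0

Verify φ preserves adjacency — for each edge of G1, its image is an edge of G2:
  (0,1) → (φ(0),φ(1)) = (1,4) ∈ E(G2) ✓
  (0,3) → (φ(0),φ(3)) = (1,3) ∈ E(G2) ✓
  (0,4) → (φ(0),φ(4)) = (0,1) ∈ E(G2) ✓
  (1,2) → (φ(1),φ(2)) = (2,4) ∈ E(G2) ✓
  (1,4) → (φ(1),φ(4)) = (0,4) ∈ E(G2) ✓
  (2,4) → (φ(2),φ(4)) = (0,2) ∈ E(G2) ✓
  (3,4) → (φ(3),φ(4)) = (0,3) ∈ E(G2) ✓
All 7 edges of G1 map to edges of G2, and |E(G1)| = |E(G2)| = 7, so φ is a bijection on edges as well as vertices. Hence G1 ≅ G2.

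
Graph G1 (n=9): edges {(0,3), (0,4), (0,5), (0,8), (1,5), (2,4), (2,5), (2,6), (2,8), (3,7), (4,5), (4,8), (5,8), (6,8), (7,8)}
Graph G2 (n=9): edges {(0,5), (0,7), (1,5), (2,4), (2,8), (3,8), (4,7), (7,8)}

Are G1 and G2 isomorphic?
No, not isomorphic

The graphs are NOT isomorphic.

Connected components of G1: 1 component(s) with vertex sets [[0, 1, 2, 3, 4, 5, 6, 7, 8]], sizes [9].
Connected components of G2: 2 component(s) with vertex sets [[6], [0, 1, 2, 3, 4, 5, 7, 8]], sizes [1, 8].
The number of connected components (and the multiset of component sizes) is an isomorphism invariant — an isomorphism maps each component of G1 bijectively onto a component of G2. Since G1 has 1 component(s) and G2 has 2, they cannot be isomorphic.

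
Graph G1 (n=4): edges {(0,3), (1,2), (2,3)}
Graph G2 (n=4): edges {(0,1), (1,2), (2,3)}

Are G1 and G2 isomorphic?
Yes, isomorphic

The graphs are isomorphic.
One valid mapping φ: V(G1) → V(G2): 0→0, 1→3, 2→2, 3→1

Verify φ preserves adjacency — for each edge of G1, its image is an edge of G2:
  (0,3) → (φ(0),φ(3)) = (0,1) ∈ E(G2) ✓
  (1,2) → (φ(1),φ(2)) = (2,3) ∈ E(G2) ✓
  (2,3) → (φ(2),φ(3)) = (1,2) ∈ E(G2) ✓
All 3 edges of G1 map to edges of G2, and |E(G1)| = |E(G2)| = 3, so φ is a bijection on edges as well as vertices. Hence G1 ≅ G2.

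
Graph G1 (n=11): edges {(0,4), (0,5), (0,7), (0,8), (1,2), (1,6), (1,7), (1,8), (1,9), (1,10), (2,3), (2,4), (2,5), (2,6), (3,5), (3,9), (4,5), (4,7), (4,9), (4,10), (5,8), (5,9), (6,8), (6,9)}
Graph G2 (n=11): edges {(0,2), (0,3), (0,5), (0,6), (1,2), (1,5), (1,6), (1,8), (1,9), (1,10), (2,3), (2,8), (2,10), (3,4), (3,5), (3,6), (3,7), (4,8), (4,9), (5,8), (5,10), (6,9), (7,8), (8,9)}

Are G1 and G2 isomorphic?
Yes, isomorphic

The graphs are isomorphic.
One valid mapping φ: V(G1) → V(G2): 0→9, 1→3, 2→2, 3→10, 4→8, 5→1, 6→0, 7→4, 8→6, 9→5, 10→7

Verify φ preserves adjacency — for each edge of G1, its image is an edge of G2:
  (0,4) → (φ(0),φ(4)) = (8,9) ∈ E(G2) ✓
  (0,5) → (φ(0),φ(5)) = (1,9) ∈ E(G2) ✓
  (0,7) → (φ(0),φ(7)) = (4,9) ∈ E(G2) ✓
  (0,8) → (φ(0),φ(8)) = (6,9) ∈ E(G2) ✓
  (1,2) → (φ(1),φ(2)) = (2,3) ∈ E(G2) ✓
  (1,6) → (φ(1),φ(6)) = (0,3) ∈ E(G2) ✓
  (1,7) → (φ(1),φ(7)) = (3,4) ∈ E(G2) ✓
  (1,8) → (φ(1),φ(8)) = (3,6) ∈ E(G2) ✓
  (1,9) → (φ(1),φ(9)) = (3,5) ∈ E(G2) ✓
  (1,10) → (φ(1),φ(10)) = (3,7) ∈ E(G2) ✓
  (2,3) → (φ(2),φ(3)) = (2,10) ∈ E(G2) ✓
  (2,4) → (φ(2),φ(4)) = (2,8) ∈ E(G2) ✓
  (2,5) → (φ(2),φ(5)) = (1,2) ∈ E(G2) ✓
  (2,6) → (φ(2),φ(6)) = (0,2) ∈ E(G2) ✓
  (3,5) → (φ(3),φ(5)) = (1,10) ∈ E(G2) ✓
  (3,9) → (φ(3),φ(9)) = (5,10) ∈ E(G2) ✓
  (4,5) → (φ(4),φ(5)) = (1,8) ∈ E(G2) ✓
  (4,7) → (φ(4),φ(7)) = (4,8) ∈ E(G2) ✓
  (4,9) → (φ(4),φ(9)) = (5,8) ∈ E(G2) ✓
  (4,10) → (φ(4),φ(10)) = (7,8) ∈ E(G2) ✓
  (5,8) → (φ(5),φ(8)) = (1,6) ∈ E(G2) ✓
  (5,9) → (φ(5),φ(9)) = (1,5) ∈ E(G2) ✓
  (6,8) → (φ(6),φ(8)) = (0,6) ∈ E(G2) ✓
  (6,9) → (φ(6),φ(9)) = (0,5) ∈ E(G2) ✓
All 24 edges of G1 map to edges of G2, and |E(G1)| = |E(G2)| = 24, so φ is a bijection on edges as well as vertices. Hence G1 ≅ G2.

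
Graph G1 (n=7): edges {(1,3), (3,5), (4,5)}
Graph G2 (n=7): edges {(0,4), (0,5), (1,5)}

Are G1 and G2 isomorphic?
Yes, isomorphic

The graphs are isomorphic.
One valid mapping φ: V(G1) → V(G2): 0→2, 1→1, 2→3, 3→5, 4→4, 5→0, 6→6

Verify φ preserves adjacency — for each edge of G1, its image is an edge of G2:
  (1,3) → (φ(1),φ(3)) = (1,5) ∈ E(G2) ✓
  (3,5) → (φ(3),φ(5)) = (0,5) ∈ E(G2) ✓
  (4,5) → (φ(4),φ(5)) = (0,4) ∈ E(G2) ✓
All 3 edges of G1 map to edges of G2, and |E(G1)| = |E(G2)| = 3, so φ is a bijection on edges as well as vertices. Hence G1 ≅ G2.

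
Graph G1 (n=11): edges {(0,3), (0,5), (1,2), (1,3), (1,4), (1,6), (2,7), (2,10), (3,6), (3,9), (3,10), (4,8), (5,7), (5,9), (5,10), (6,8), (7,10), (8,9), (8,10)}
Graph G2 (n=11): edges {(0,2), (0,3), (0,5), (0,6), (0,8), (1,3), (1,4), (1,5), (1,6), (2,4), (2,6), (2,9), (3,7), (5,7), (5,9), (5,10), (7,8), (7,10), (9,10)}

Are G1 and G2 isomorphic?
Yes, isomorphic

The graphs are isomorphic.
One valid mapping φ: V(G1) → V(G2): 0→8, 1→2, 2→9, 3→0, 4→4, 5→7, 6→6, 7→10, 8→1, 9→3, 10→5

Verify φ preserves adjacency — for each edge of G1, its image is an edge of G2:
  (0,3) → (φ(0),φ(3)) = (0,8) ∈ E(G2) ✓
  (0,5) → (φ(0),φ(5)) = (7,8) ∈ E(G2) ✓
  (1,2) → (φ(1),φ(2)) = (2,9) ∈ E(G2) ✓
  (1,3) → (φ(1),φ(3)) = (0,2) ∈ E(G2) ✓
  (1,4) → (φ(1),φ(4)) = (2,4) ∈ E(G2) ✓
  (1,6) → (φ(1),φ(6)) = (2,6) ∈ E(G2) ✓
  (2,7) → (φ(2),φ(7)) = (9,10) ∈ E(G2) ✓
  (2,10) → (φ(2),φ(10)) = (5,9) ∈ E(G2) ✓
  (3,6) → (φ(3),φ(6)) = (0,6) ∈ E(G2) ✓
  (3,9) → (φ(3),φ(9)) = (0,3) ∈ E(G2) ✓
  (3,10) → (φ(3),φ(10)) = (0,5) ∈ E(G2) ✓
  (4,8) → (φ(4),φ(8)) = (1,4) ∈ E(G2) ✓
  (5,7) → (φ(5),φ(7)) = (7,10) ∈ E(G2) ✓
  (5,9) → (φ(5),φ(9)) = (3,7) ∈ E(G2) ✓
  (5,10) → (φ(5),φ(10)) = (5,7) ∈ E(G2) ✓
  (6,8) → (φ(6),φ(8)) = (1,6) ∈ E(G2) ✓
  (7,10) → (φ(7),φ(10)) = (5,10) ∈ E(G2) ✓
  (8,9) → (φ(8),φ(9)) = (1,3) ∈ E(G2) ✓
  (8,10) → (φ(8),φ(10)) = (1,5) ∈ E(G2) ✓
All 19 edges of G1 map to edges of G2, and |E(G1)| = |E(G2)| = 19, so φ is a bijection on edges as well as vertices. Hence G1 ≅ G2.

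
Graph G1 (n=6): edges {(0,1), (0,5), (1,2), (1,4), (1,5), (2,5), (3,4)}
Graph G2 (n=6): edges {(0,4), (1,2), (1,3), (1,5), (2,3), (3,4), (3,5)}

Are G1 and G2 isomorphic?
Yes, isomorphic

The graphs are isomorphic.
One valid mapping φ: V(G1) → V(G2): 0→5, 1→3, 2→2, 3→0, 4→4, 5→1

Verify φ preserves adjacency — for each edge of G1, its image is an edge of G2:
  (0,1) → (φ(0),φ(1)) = (3,5) ∈ E(G2) ✓
  (0,5) → (φ(0),φ(5)) = (1,5) ∈ E(G2) ✓
  (1,2) → (φ(1),φ(2)) = (2,3) ∈ E(G2) ✓
  (1,4) → (φ(1),φ(4)) = (3,4) ∈ E(G2) ✓
  (1,5) → (φ(1),φ(5)) = (1,3) ∈ E(G2) ✓
  (2,5) → (φ(2),φ(5)) = (1,2) ∈ E(G2) ✓
  (3,4) → (φ(3),φ(4)) = (0,4) ∈ E(G2) ✓
All 7 edges of G1 map to edges of G2, and |E(G1)| = |E(G2)| = 7, so φ is a bijection on edges as well as vertices. Hence G1 ≅ G2.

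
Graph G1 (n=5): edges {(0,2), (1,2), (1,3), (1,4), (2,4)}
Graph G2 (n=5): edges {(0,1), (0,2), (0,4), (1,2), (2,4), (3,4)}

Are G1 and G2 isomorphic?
No, not isomorphic

The graphs are NOT isomorphic.

Counting triangles (3-cliques): G1 has 1, G2 has 2.
Triangle count is an isomorphism invariant, so differing triangle counts rule out isomorphism.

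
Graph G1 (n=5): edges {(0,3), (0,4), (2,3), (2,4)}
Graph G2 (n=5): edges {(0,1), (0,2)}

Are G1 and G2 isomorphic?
No, not isomorphic

The graphs are NOT isomorphic.

Connected components of G1: 2 component(s) with vertex sets [[1], [0, 2, 3, 4]], sizes [1, 4].
Connected components of G2: 3 component(s) with vertex sets [[3], [4], [0, 1, 2]], sizes [1, 1, 3].
The number of connected components (and the multiset of component sizes) is an isomorphism invariant — an isomorphism maps each component of G1 bijectively onto a component of G2. Since G1 has 2 component(s) and G2 has 3, they cannot be isomorphic.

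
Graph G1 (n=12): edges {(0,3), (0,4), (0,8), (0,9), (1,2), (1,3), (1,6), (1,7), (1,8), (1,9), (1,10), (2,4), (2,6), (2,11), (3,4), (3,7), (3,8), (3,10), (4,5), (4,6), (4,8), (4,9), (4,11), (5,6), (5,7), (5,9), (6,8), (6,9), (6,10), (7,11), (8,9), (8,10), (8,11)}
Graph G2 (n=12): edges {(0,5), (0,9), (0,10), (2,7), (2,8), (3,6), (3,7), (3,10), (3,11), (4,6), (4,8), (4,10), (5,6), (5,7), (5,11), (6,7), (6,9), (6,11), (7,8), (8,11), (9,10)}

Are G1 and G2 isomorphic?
No, not isomorphic

The graphs are NOT isomorphic.

Connected components of G1: 1 component(s) with vertex sets [[0, 1, 2, 3, 4, 5, 6, 7, 8, 9, 10, 11]], sizes [12].
Connected components of G2: 2 component(s) with vertex sets [[1], [0, 2, 3, 4, 5, 6, 7, 8, 9, 10, 11]], sizes [1, 11].
The number of connected components (and the multiset of component sizes) is an isomorphism invariant — an isomorphism maps each component of G1 bijectively onto a component of G2. Since G1 has 1 component(s) and G2 has 2, they cannot be isomorphic.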